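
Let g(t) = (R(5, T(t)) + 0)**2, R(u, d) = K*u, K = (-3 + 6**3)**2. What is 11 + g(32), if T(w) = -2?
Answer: 51458654036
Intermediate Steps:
K = 45369 (K = (-3 + 216)**2 = 213**2 = 45369)
R(u, d) = 45369*u
g(t) = 51458654025 (g(t) = (45369*5 + 0)**2 = (226845 + 0)**2 = 226845**2 = 51458654025)
11 + g(32) = 11 + 51458654025 = 51458654036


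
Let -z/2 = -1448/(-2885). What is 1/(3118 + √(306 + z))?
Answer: 4497715/14023435413 - √2538551890/28046870826 ≈ 0.00031893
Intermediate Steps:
z = -2896/2885 (z = -(-2896)/(-2885) = -(-2896)*(-1)/2885 = -2*1448/2885 = -2896/2885 ≈ -1.0038)
1/(3118 + √(306 + z)) = 1/(3118 + √(306 - 2896/2885)) = 1/(3118 + √(879914/2885)) = 1/(3118 + √2538551890/2885)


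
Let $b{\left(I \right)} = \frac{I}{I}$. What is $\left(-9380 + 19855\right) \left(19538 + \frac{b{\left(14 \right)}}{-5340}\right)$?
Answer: $\frac{218577465305}{1068} \approx 2.0466 \cdot 10^{8}$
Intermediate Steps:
$b{\left(I \right)} = 1$
$\left(-9380 + 19855\right) \left(19538 + \frac{b{\left(14 \right)}}{-5340}\right) = \left(-9380 + 19855\right) \left(19538 + 1 \frac{1}{-5340}\right) = 10475 \left(19538 + 1 \left(- \frac{1}{5340}\right)\right) = 10475 \left(19538 - \frac{1}{5340}\right) = 10475 \cdot \frac{104332919}{5340} = \frac{218577465305}{1068}$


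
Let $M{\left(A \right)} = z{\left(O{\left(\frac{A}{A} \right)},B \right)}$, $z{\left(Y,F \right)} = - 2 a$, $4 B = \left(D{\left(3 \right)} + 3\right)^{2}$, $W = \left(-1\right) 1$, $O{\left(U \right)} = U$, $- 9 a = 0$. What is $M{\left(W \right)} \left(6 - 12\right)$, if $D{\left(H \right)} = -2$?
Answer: $0$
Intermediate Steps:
$a = 0$ ($a = \left(- \frac{1}{9}\right) 0 = 0$)
$W = -1$
$B = \frac{1}{4}$ ($B = \frac{\left(-2 + 3\right)^{2}}{4} = \frac{1^{2}}{4} = \frac{1}{4} \cdot 1 = \frac{1}{4} \approx 0.25$)
$z{\left(Y,F \right)} = 0$ ($z{\left(Y,F \right)} = \left(-2\right) 0 = 0$)
$M{\left(A \right)} = 0$
$M{\left(W \right)} \left(6 - 12\right) = 0 \left(6 - 12\right) = 0 \left(-6\right) = 0$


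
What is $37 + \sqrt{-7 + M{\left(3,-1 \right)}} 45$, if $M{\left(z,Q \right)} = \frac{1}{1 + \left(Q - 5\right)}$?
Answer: $37 + 54 i \sqrt{5} \approx 37.0 + 120.75 i$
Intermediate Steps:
$M{\left(z,Q \right)} = \frac{1}{-4 + Q}$ ($M{\left(z,Q \right)} = \frac{1}{1 + \left(-5 + Q\right)} = \frac{1}{-4 + Q}$)
$37 + \sqrt{-7 + M{\left(3,-1 \right)}} 45 = 37 + \sqrt{-7 + \frac{1}{-4 - 1}} \cdot 45 = 37 + \sqrt{-7 + \frac{1}{-5}} \cdot 45 = 37 + \sqrt{-7 - \frac{1}{5}} \cdot 45 = 37 + \sqrt{- \frac{36}{5}} \cdot 45 = 37 + \frac{6 i \sqrt{5}}{5} \cdot 45 = 37 + 54 i \sqrt{5}$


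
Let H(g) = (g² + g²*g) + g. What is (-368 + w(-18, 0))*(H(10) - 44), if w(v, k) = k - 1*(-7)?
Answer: -384826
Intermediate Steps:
w(v, k) = 7 + k (w(v, k) = k + 7 = 7 + k)
H(g) = g + g² + g³ (H(g) = (g² + g³) + g = g + g² + g³)
(-368 + w(-18, 0))*(H(10) - 44) = (-368 + (7 + 0))*(10*(1 + 10 + 10²) - 44) = (-368 + 7)*(10*(1 + 10 + 100) - 44) = -361*(10*111 - 44) = -361*(1110 - 44) = -361*1066 = -384826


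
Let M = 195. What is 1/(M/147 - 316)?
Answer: -49/15419 ≈ -0.0031779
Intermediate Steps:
1/(M/147 - 316) = 1/(195/147 - 316) = 1/(195*(1/147) - 316) = 1/(65/49 - 316) = 1/(-15419/49) = -49/15419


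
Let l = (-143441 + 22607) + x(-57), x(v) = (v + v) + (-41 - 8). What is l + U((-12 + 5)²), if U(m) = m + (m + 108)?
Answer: -120791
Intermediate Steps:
x(v) = -49 + 2*v (x(v) = 2*v - 49 = -49 + 2*v)
l = -120997 (l = (-143441 + 22607) + (-49 + 2*(-57)) = -120834 + (-49 - 114) = -120834 - 163 = -120997)
U(m) = 108 + 2*m (U(m) = m + (108 + m) = 108 + 2*m)
l + U((-12 + 5)²) = -120997 + (108 + 2*(-12 + 5)²) = -120997 + (108 + 2*(-7)²) = -120997 + (108 + 2*49) = -120997 + (108 + 98) = -120997 + 206 = -120791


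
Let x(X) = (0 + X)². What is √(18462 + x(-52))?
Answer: √21166 ≈ 145.49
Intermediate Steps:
x(X) = X²
√(18462 + x(-52)) = √(18462 + (-52)²) = √(18462 + 2704) = √21166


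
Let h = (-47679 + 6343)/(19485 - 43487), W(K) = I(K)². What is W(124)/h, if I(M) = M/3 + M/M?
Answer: 193564129/186012 ≈ 1040.6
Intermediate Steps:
I(M) = 1 + M/3 (I(M) = M*(⅓) + 1 = M/3 + 1 = 1 + M/3)
W(K) = (1 + K/3)²
h = 20668/12001 (h = -41336/(-24002) = -41336*(-1/24002) = 20668/12001 ≈ 1.7222)
W(124)/h = ((3 + 124)²/9)/(20668/12001) = ((⅑)*127²)*(12001/20668) = ((⅑)*16129)*(12001/20668) = (16129/9)*(12001/20668) = 193564129/186012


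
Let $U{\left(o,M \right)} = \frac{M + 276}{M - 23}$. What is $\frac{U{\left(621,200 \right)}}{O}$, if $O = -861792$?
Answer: $- \frac{119}{38134296} \approx -3.1205 \cdot 10^{-6}$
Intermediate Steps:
$U{\left(o,M \right)} = \frac{276 + M}{-23 + M}$
$\frac{U{\left(621,200 \right)}}{O} = \frac{\frac{1}{-23 + 200} \left(276 + 200\right)}{-861792} = \frac{1}{177} \cdot 476 \left(- \frac{1}{861792}\right) = \frac{476}{177} \left(- \frac{1}{861792}\right) = - \frac{119}{38134296}$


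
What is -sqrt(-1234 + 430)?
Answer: -2*I*sqrt(201) ≈ -28.355*I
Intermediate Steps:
-sqrt(-1234 + 430) = -sqrt(-804) = -2*I*sqrt(201)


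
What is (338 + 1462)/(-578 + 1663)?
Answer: 360/217 ≈ 1.6590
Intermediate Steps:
(338 + 1462)/(-578 + 1663) = 1800/1085 = 1800*(1/1085) = 360/217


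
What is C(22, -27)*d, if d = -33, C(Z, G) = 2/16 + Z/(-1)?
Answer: 5775/8 ≈ 721.88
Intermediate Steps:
C(Z, G) = ⅛ - Z (C(Z, G) = 2*(1/16) + Z*(-1) = ⅛ - Z)
C(22, -27)*d = (⅛ - 1*22)*(-33) = (⅛ - 22)*(-33) = -175/8*(-33) = 5775/8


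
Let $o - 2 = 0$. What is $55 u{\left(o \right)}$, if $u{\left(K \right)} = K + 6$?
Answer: $440$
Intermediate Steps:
$o = 2$ ($o = 2 + 0 = 2$)
$u{\left(K \right)} = 6 + K$
$55 u{\left(o \right)} = 55 \left(6 + 2\right) = 55 \cdot 8 = 440$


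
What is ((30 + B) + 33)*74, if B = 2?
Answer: 4810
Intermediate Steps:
((30 + B) + 33)*74 = ((30 + 2) + 33)*74 = (32 + 33)*74 = 65*74 = 4810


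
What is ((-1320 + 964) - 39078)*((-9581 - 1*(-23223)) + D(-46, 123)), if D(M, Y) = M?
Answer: -536144664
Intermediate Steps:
((-1320 + 964) - 39078)*((-9581 - 1*(-23223)) + D(-46, 123)) = ((-1320 + 964) - 39078)*((-9581 - 1*(-23223)) - 46) = (-356 - 39078)*((-9581 + 23223) - 46) = -39434*(13642 - 46) = -39434*13596 = -536144664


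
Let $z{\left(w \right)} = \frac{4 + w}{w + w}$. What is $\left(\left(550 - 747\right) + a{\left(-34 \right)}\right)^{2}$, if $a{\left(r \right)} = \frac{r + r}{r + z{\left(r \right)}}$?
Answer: $\frac{49490676225}{1301881} \approx 38015.0$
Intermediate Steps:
$z{\left(w \right)} = \frac{4 + w}{2 w}$
$a{\left(r \right)} = \frac{2 r}{r + \frac{4 + r}{2 r}}$ ($a{\left(r \right)} = \frac{r + r}{r + \frac{4 + r}{2 r}} = \frac{2 r}{r + \frac{4 + r}{2 r}}$)
$\left(\left(550 - 747\right) + a{\left(-34 \right)}\right)^{2} = \left(\left(550 - 747\right) + \frac{4 \left(-34\right)^{2}}{4 - 34 + 2 \left(-34\right)^{2}}\right)^{2} = \left(\left(550 - 747\right) + 4 \cdot 1156 \frac{1}{4 - 34 + 2 \cdot 1156}\right)^{2} = \left(-197 + 4 \cdot 1156 \frac{1}{4 - 34 + 2312}\right)^{2} = \left(-197 + 4 \cdot 1156 \cdot \frac{1}{2282}\right)^{2} = \left(-197 + \frac{2312}{1141}\right)^{2} = \left(- \frac{222465}{1141}\right)^{2} = \frac{49490676225}{1301881}$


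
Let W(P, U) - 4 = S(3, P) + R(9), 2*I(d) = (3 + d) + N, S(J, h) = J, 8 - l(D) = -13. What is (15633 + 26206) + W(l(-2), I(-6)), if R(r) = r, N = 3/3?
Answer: 41855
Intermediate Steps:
N = 1 (N = 3*(⅓) = 1)
l(D) = 21 (l(D) = 8 - 1*(-13) = 8 + 13 = 21)
I(d) = 2 + d/2 (I(d) = ((3 + d) + 1)/2 = (4 + d)/2 = 2 + d/2)
W(P, U) = 16 (W(P, U) = 4 + (3 + 9) = 4 + 12 = 16)
(15633 + 26206) + W(l(-2), I(-6)) = (15633 + 26206) + 16 = 41839 + 16 = 41855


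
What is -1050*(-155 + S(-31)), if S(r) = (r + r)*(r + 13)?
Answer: -1009050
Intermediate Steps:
S(r) = 2*r*(13 + r) (S(r) = (2*r)*(13 + r) = 2*r*(13 + r))
-1050*(-155 + S(-31)) = -1050*(-155 + 2*(-31)*(13 - 31)) = -1050*(-155 + 2*(-31)*(-18)) = -1050*(-155 + 1116) = -1050*961 = -1009050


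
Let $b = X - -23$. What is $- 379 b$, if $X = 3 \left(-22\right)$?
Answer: $16297$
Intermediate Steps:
$X = -66$
$b = -43$ ($b = -66 - -23 = -66 + 23 = -43$)
$- 379 b = \left(-379\right) \left(-43\right) = 16297$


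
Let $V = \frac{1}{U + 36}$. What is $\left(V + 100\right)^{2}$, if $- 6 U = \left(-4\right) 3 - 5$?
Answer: $\frac{543169636}{54289} \approx 10005.0$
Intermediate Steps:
$U = \frac{17}{6}$ ($U = - \frac{\left(-4\right) 3 - 5}{6} = - \frac{-12 - 5}{6} = \left(- \frac{1}{6}\right) \left(-17\right) = \frac{17}{6} \approx 2.8333$)
$V = \frac{6}{233}$ ($V = \frac{1}{\frac{17}{6} + 36} = \frac{1}{\frac{233}{6}} = \frac{6}{233} \approx 0.025751$)
$\left(V + 100\right)^{2} = \left(\frac{6}{233} + 100\right)^{2} = \left(\frac{23306}{233}\right)^{2} = \frac{543169636}{54289}$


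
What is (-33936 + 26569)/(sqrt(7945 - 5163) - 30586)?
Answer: 112663531/467750307 + 7367*sqrt(2782)/935500614 ≈ 0.24128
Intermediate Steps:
(-33936 + 26569)/(sqrt(7945 - 5163) - 30586) = -7367/(sqrt(2782) - 30586) = -7367/(-30586 + sqrt(2782))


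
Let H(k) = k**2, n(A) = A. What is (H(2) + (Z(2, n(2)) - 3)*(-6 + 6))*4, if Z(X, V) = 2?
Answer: 16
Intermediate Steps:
(H(2) + (Z(2, n(2)) - 3)*(-6 + 6))*4 = (2**2 + (2 - 3)*(-6 + 6))*4 = (4 - 1*0)*4 = (4 + 0)*4 = 4*4 = 16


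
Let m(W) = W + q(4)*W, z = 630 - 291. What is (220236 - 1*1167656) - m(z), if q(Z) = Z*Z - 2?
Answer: -952505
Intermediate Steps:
q(Z) = -2 + Z² (q(Z) = Z² - 2 = -2 + Z²)
z = 339
m(W) = 15*W (m(W) = W + (-2 + 4²)*W = W + (-2 + 16)*W = W + 14*W = 15*W)
(220236 - 1*1167656) - m(z) = (220236 - 1*1167656) - 15*339 = (220236 - 1167656) - 1*5085 = -947420 - 5085 = -952505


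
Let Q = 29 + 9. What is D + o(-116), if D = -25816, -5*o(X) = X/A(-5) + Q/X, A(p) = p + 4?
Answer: -7493349/290 ≈ -25839.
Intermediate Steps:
A(p) = 4 + p
Q = 38
o(X) = -38/(5*X) + X/5 (o(X) = -(X/(4 - 5) + 38/X)/5 = -(X/(-1) + 38/X)/5 = -(X*(-1) + 38/X)/5 = -(-X + 38/X)/5 = -38/(5*X) + X/5)
D + o(-116) = -25816 + (⅕)*(-38 + (-116)²)/(-116) = -25816 + (⅕)*(-1/116)*(-38 + 13456) = -25816 + (⅕)*(-1/116)*13418 = -25816 - 6709/290 = -7493349/290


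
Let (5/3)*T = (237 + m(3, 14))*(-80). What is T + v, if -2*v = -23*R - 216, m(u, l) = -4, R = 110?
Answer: -9811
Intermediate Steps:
T = -11184 (T = 3*((237 - 4)*(-80))/5 = 3*(233*(-80))/5 = (⅗)*(-18640) = -11184)
v = 1373 (v = -(-23*110 - 216)/2 = -(-2530 - 216)/2 = -½*(-2746) = 1373)
T + v = -11184 + 1373 = -9811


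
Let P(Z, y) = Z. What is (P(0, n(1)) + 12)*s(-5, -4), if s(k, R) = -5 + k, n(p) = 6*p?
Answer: -120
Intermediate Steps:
(P(0, n(1)) + 12)*s(-5, -4) = (0 + 12)*(-5 - 5) = 12*(-10) = -120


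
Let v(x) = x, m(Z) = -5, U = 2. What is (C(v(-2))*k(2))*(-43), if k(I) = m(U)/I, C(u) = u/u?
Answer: 215/2 ≈ 107.50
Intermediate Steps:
C(u) = 1
k(I) = -5/I
(C(v(-2))*k(2))*(-43) = (1*(-5/2))*(-43) = -5/2*(-43) = 215/2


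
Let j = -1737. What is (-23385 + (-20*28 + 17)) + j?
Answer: -25665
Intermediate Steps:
(-23385 + (-20*28 + 17)) + j = (-23385 + (-20*28 + 17)) - 1737 = (-23385 + (-560 + 17)) - 1737 = (-23385 - 543) - 1737 = -23928 - 1737 = -25665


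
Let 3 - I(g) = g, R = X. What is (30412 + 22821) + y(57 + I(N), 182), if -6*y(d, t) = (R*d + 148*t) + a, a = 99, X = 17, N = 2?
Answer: 291377/6 ≈ 48563.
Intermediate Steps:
R = 17
I(g) = 3 - g
y(d, t) = -33/2 - 74*t/3 - 17*d/6 (y(d, t) = -((17*d + 148*t) + 99)/6 = -(99 + 17*d + 148*t)/6 = -33/2 - 74*t/3 - 17*d/6)
(30412 + 22821) + y(57 + I(N), 182) = (30412 + 22821) + (-33/2 - 74/3*182 - 17*(57 + (3 - 1*2))/6) = 53233 + (-33/2 - 13468/3 - 17*(57 + (3 - 2))/6) = 53233 + (-33/2 - 13468/3 - 17*(57 + 1)/6) = 53233 + (-33/2 - 13468/3 - 17/6*58) = 53233 + (-33/2 - 13468/3 - 493/3) = 53233 - 28021/6 = 291377/6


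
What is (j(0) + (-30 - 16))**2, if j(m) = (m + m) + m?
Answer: 2116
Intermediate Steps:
j(m) = 3*m (j(m) = 2*m + m = 3*m)
(j(0) + (-30 - 16))**2 = (3*0 + (-30 - 16))**2 = (0 - 46)**2 = (-46)**2 = 2116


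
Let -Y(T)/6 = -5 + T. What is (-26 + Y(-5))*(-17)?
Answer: -578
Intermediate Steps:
Y(T) = 30 - 6*T (Y(T) = -6*(-5 + T) = 30 - 6*T)
(-26 + Y(-5))*(-17) = (-26 + (30 - 6*(-5)))*(-17) = (-26 + (30 + 30))*(-17) = (-26 + 60)*(-17) = 34*(-17) = -578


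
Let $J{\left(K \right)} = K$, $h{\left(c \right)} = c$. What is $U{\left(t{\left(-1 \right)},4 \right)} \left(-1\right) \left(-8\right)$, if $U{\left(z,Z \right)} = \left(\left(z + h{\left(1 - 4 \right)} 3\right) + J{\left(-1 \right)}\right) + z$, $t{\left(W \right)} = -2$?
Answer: $-112$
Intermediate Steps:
$U{\left(z,Z \right)} = -10 + 2 z$ ($U{\left(z,Z \right)} = \left(\left(z + \left(1 - 4\right) 3\right) - 1\right) + z = \left(\left(z - 9\right) - 1\right) + z = \left(\left(-9 + z\right) - 1\right) + z = \left(-10 + z\right) + z = -10 + 2 z$)
$U{\left(t{\left(-1 \right)},4 \right)} \left(-1\right) \left(-8\right) = \left(-10 + 2 \left(-2\right)\right) \left(-1\right) \left(-8\right) = \left(-10 - 4\right) \left(-1\right) \left(-8\right) = \left(-14\right) \left(-1\right) \left(-8\right) = 14 \left(-8\right) = -112$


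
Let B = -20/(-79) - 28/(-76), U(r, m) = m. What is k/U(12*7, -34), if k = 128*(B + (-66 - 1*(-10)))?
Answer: 5319872/25517 ≈ 208.48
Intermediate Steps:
B = 933/1501 (B = -20*(-1/79) - 28*(-1/76) = 20/79 + 7/19 = 933/1501 ≈ 0.62159)
k = -10639744/1501 (k = 128*(933/1501 + (-66 - 1*(-10))) = 128*(933/1501 + (-66 + 10)) = 128*(933/1501 - 56) = 128*(-83123/1501) = -10639744/1501 ≈ -7088.4)
k/U(12*7, -34) = -10639744/1501/(-34) = -10639744/1501*(-1/34) = 5319872/25517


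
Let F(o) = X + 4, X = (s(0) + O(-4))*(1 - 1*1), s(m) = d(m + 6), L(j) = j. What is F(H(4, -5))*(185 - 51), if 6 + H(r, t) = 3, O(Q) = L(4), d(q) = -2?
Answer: 536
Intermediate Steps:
O(Q) = 4
s(m) = -2
H(r, t) = -3 (H(r, t) = -6 + 3 = -3)
X = 0 (X = (-2 + 4)*(1 - 1*1) = 2*(1 - 1) = 2*0 = 0)
F(o) = 4 (F(o) = 0 + 4 = 4)
F(H(4, -5))*(185 - 51) = 4*(185 - 51) = 4*134 = 536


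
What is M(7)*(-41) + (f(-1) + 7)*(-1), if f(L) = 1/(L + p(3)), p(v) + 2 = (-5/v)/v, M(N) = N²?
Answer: -64503/32 ≈ -2015.7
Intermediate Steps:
p(v) = -2 - 5/v² (p(v) = -2 + (-5/v)/v = -2 - 5/v²)
f(L) = 1/(-23/9 + L) (f(L) = 1/(L + (-2 - 5/3²)) = 1/(L + (-2 - 5*⅑)) = 1/(L + (-2 - 5/9)) = 1/(L - 23/9) = 1/(-23/9 + L))
M(7)*(-41) + (f(-1) + 7)*(-1) = 7²*(-41) + (9/(-23 + 9*(-1)) + 7)*(-1) = 49*(-41) + (9/(-23 - 9) + 7)*(-1) = -2009 + (9/(-32) + 7)*(-1) = -2009 + (9*(-1/32) + 7)*(-1) = -2009 + (-9/32 + 7)*(-1) = -2009 + (215/32)*(-1) = -2009 - 215/32 = -64503/32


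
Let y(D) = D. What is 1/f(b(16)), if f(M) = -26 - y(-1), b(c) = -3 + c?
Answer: -1/25 ≈ -0.040000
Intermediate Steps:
f(M) = -25 (f(M) = -26 - 1*(-1) = -26 + 1 = -25)
1/f(b(16)) = 1/(-25) = -1/25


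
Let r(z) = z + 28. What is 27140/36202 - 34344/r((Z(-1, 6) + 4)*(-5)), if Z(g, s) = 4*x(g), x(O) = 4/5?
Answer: 3379181/787 ≈ 4293.8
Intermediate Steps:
x(O) = ⅘ (x(O) = 4*(⅕) = ⅘)
Z(g, s) = 16/5 (Z(g, s) = 4*(⅘) = 16/5)
r(z) = 28 + z
27140/36202 - 34344/r((Z(-1, 6) + 4)*(-5)) = 27140/36202 - 34344/(28 + (16/5 + 4)*(-5)) = 27140*(1/36202) - 34344/(28 + (36/5)*(-5)) = 590/787 - 34344/(28 - 36) = 590/787 - 34344/(-8) = 590/787 - 34344*(-⅛) = 590/787 + 4293 = 3379181/787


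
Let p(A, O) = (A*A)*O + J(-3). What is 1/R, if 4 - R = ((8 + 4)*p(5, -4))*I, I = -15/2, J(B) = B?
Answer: -1/9266 ≈ -0.00010792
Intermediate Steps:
p(A, O) = -3 + O*A² (p(A, O) = (A*A)*O - 3 = A²*O - 3 = O*A² - 3 = -3 + O*A²)
I = -15/2 (I = -15*½ = -15/2 ≈ -7.5000)
R = -9266 (R = 4 - (8 + 4)*(-3 - 4*5²)*(-15)/2 = 4 - 12*(-3 - 4*25)*(-15)/2 = 4 - 12*(-3 - 100)*(-15)/2 = 4 - 12*(-103)*(-15)/2 = 4 - (-1236)*(-15)/2 = 4 - 1*9270 = 4 - 9270 = -9266)
1/R = 1/(-9266) = -1/9266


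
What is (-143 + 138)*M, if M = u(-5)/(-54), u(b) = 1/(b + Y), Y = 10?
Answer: 1/54 ≈ 0.018519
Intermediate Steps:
u(b) = 1/(10 + b) (u(b) = 1/(b + 10) = 1/(10 + b))
M = -1/270 (M = 1/((10 - 5)*(-54)) = -1/54/5 = (⅕)*(-1/54) = -1/270 ≈ -0.0037037)
(-143 + 138)*M = (-143 + 138)*(-1/270) = -5*(-1/270) = 1/54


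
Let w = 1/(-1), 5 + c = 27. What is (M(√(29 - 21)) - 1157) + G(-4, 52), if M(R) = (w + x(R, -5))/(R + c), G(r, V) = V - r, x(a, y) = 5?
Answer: -130997/119 - 2*√2/119 ≈ -1100.8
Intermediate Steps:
c = 22 (c = -5 + 27 = 22)
w = -1
M(R) = 4/(22 + R) (M(R) = (-1 + 5)/(R + 22) = 4/(22 + R))
(M(√(29 - 21)) - 1157) + G(-4, 52) = (4/(22 + √(29 - 21)) - 1157) + (52 - 1*(-4)) = (4/(22 + √8) - 1157) + (52 + 4) = (4/(22 + 2*√2) - 1157) + 56 = (-1157 + 4/(22 + 2*√2)) + 56 = -1101 + 4/(22 + 2*√2)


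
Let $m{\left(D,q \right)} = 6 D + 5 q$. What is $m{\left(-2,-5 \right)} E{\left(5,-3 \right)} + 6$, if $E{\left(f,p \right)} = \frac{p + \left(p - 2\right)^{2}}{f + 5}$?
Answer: $- \frac{377}{5} \approx -75.4$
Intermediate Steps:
$m{\left(D,q \right)} = 5 q + 6 D$
$E{\left(f,p \right)} = \frac{p + \left(-2 + p\right)^{2}}{5 + f}$
$m{\left(-2,-5 \right)} E{\left(5,-3 \right)} + 6 = \left(5 \left(-5\right) + 6 \left(-2\right)\right) \frac{-3 + \left(-2 - 3\right)^{2}}{5 + 5} + 6 = \left(-25 - 12\right) \frac{-3 + \left(-5\right)^{2}}{10} + 6 = - 37 \frac{-3 + 25}{10} + 6 = - 37 \cdot \frac{1}{10} \cdot 22 + 6 = \left(-37\right) \frac{11}{5} + 6 = - \frac{407}{5} + 6 = - \frac{377}{5}$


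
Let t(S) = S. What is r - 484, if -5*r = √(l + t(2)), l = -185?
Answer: -484 - I*√183/5 ≈ -484.0 - 2.7056*I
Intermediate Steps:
r = -I*√183/5 (r = -√(-185 + 2)/5 = -I*√183/5 ≈ -2.7056*I)
r - 484 = -I*√183/5 - 484 = -484 - I*√183/5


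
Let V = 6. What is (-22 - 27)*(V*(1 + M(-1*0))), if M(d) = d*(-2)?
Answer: -294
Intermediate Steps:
M(d) = -2*d
(-22 - 27)*(V*(1 + M(-1*0))) = (-22 - 27)*(6*(1 - (-2)*0)) = -294*(1 - 2*0) = -294*(1 + 0) = -294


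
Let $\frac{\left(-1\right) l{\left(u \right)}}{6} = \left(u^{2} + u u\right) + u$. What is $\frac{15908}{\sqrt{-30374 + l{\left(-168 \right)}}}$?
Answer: $- \frac{7954 i \sqrt{368054}}{184027} \approx - 26.222 i$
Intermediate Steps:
$l{\left(u \right)} = - 12 u^{2} - 6 u$ ($l{\left(u \right)} = - 6 \left(\left(u^{2} + u u\right) + u\right) = - 6 \left(\left(u^{2} + u^{2}\right) + u\right) = - 6 \left(2 u^{2} + u\right) = - 6 \left(u + 2 u^{2}\right) = - 12 u^{2} - 6 u$)
$\frac{15908}{\sqrt{-30374 + l{\left(-168 \right)}}} = \frac{15908}{\sqrt{-30374 - - 1008 \left(1 + 2 \left(-168\right)\right)}} = \frac{15908}{\sqrt{-30374 - - 1008 \left(1 - 336\right)}} = \frac{15908}{\sqrt{-30374 - \left(-1008\right) \left(-335\right)}} = \frac{15908}{\sqrt{-30374 - 337680}} = \frac{15908}{\sqrt{-368054}} = \frac{15908}{i \sqrt{368054}} = 15908 \left(- \frac{i \sqrt{368054}}{368054}\right) = - \frac{7954 i \sqrt{368054}}{184027}$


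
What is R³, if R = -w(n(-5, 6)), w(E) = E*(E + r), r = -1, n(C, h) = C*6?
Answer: -804357000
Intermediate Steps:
n(C, h) = 6*C
w(E) = E*(-1 + E) (w(E) = E*(E - 1) = E*(-1 + E))
R = -930 (R = -6*(-5)*(-1 + 6*(-5)) = -(-30)*(-1 - 30) = -(-30)*(-31) = -1*930 = -930)
R³ = (-930)³ = -804357000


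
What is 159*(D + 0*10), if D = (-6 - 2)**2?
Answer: 10176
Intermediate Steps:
D = 64 (D = (-8)**2 = 64)
159*(D + 0*10) = 159*(64 + 0*10) = 159*(64 + 0) = 159*64 = 10176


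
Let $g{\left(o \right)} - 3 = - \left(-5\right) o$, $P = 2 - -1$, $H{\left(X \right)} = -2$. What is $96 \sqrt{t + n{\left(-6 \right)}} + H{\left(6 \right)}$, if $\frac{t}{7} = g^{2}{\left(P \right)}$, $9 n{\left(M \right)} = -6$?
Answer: $-2 + 32 \sqrt{20406} \approx 4569.2$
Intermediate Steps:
$n{\left(M \right)} = - \frac{2}{3}$ ($n{\left(M \right)} = \frac{1}{9} \left(-6\right) = - \frac{2}{3}$)
$P = 3$ ($P = 2 + 1 = 3$)
$g{\left(o \right)} = 3 + 5 o$ ($g{\left(o \right)} = 3 - - 5 o = 3 + 5 o$)
$t = 2268$ ($t = 7 \left(3 + 5 \cdot 3\right)^{2} = 7 \left(3 + 15\right)^{2} = 7 \cdot 18^{2} = 7 \cdot 324 = 2268$)
$96 \sqrt{t + n{\left(-6 \right)}} + H{\left(6 \right)} = 96 \sqrt{2268 - \frac{2}{3}} - 2 = 96 \sqrt{\frac{6802}{3}} - 2 = 96 \frac{\sqrt{20406}}{3} - 2 = 32 \sqrt{20406} - 2 = -2 + 32 \sqrt{20406}$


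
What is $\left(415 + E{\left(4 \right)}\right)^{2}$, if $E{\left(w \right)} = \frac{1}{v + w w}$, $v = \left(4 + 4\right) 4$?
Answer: $\frac{396846241}{2304} \approx 1.7224 \cdot 10^{5}$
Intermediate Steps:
$v = 32$ ($v = 8 \cdot 4 = 32$)
$E{\left(w \right)} = \frac{1}{32 + w^{2}}$ ($E{\left(w \right)} = \frac{1}{32 + w w} = \frac{1}{32 + w^{2}}$)
$\left(415 + E{\left(4 \right)}\right)^{2} = \left(415 + \frac{1}{32 + 4^{2}}\right)^{2} = \left(415 + \frac{1}{32 + 16}\right)^{2} = \left(415 + \frac{1}{48}\right)^{2} = \left(\frac{19921}{48}\right)^{2} = \frac{396846241}{2304}$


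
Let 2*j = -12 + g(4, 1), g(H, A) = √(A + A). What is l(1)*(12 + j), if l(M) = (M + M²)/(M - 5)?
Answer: -3 - √2/4 ≈ -3.3536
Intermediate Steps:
l(M) = (M + M²)/(-5 + M)
g(H, A) = √2*√A (g(H, A) = √(2*A) = √2*√A)
j = -6 + √2/2 (j = (-12 + √2*√1)/2 = (-12 + √2*1)/2 = (-12 + √2)/2 = -6 + √2/2 ≈ -5.2929)
l(1)*(12 + j) = (1*(1 + 1)/(-5 + 1))*(12 + (-6 + √2/2)) = (1*2/(-4))*(6 + √2/2) = (1*(-¼)*2)*(6 + √2/2) = -(6 + √2/2)/2 = -3 - √2/4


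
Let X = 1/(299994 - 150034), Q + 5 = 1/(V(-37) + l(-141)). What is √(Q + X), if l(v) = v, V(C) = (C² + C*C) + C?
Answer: I*√1798897178630/599840 ≈ 2.236*I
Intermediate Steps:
V(C) = C + 2*C² (V(C) = (C² + C²) + C = 2*C² + C = C + 2*C²)
Q = -12799/2560 (Q = -5 + 1/(-37*(1 + 2*(-37)) - 141) = -5 + 1/(-37*(1 - 74) - 141) = -5 + 1/(-37*(-73) - 141) = -5 + 1/(2701 - 141) = -5 + 1/2560 = -12799/2560 ≈ -4.9996)
X = 1/149960 ≈ 6.6684e-6
√(Q + X) = √(-12799/2560 + 1/149960) = √(-47983387/9597440) = I*√1798897178630/599840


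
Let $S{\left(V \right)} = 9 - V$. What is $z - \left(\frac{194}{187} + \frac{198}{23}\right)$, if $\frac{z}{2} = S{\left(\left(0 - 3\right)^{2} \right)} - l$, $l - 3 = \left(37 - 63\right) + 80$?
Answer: $- \frac{531802}{4301} \approx -123.65$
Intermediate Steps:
$l = 57$ ($l = 3 + \left(\left(37 - 63\right) + 80\right) = 3 + \left(-26 + 80\right) = 3 + 54 = 57$)
$z = -114$ ($z = 2 \left(\left(9 - \left(0 - 3\right)^{2}\right) - 57\right) = 2 \left(\left(9 - \left(-3\right)^{2}\right) - 57\right) = 2 \left(\left(9 - 9\right) - 57\right) = 2 \left(0 - 57\right) = 2 \left(-57\right) = -114$)
$z - \left(\frac{194}{187} + \frac{198}{23}\right) = -114 - \left(\frac{194}{187} + \frac{198}{23}\right) = -114 - \frac{41488}{4301} = - \frac{531802}{4301}$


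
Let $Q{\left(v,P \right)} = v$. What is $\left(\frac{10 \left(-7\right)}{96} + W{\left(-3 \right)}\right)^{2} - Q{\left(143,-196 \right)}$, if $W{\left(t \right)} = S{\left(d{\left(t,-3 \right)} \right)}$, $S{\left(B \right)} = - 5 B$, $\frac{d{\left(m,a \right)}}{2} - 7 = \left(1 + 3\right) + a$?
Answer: $\frac{14686153}{2304} \approx 6374.2$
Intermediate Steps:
$d{\left(m,a \right)} = 22 + 2 a$ ($d{\left(m,a \right)} = 14 + 2 \left(\left(1 + 3\right) + a\right) = 14 + 2 \left(4 + a\right) = 14 + \left(8 + 2 a\right) = 22 + 2 a$)
$W{\left(t \right)} = -80$ ($W{\left(t \right)} = - 5 \left(22 + 2 \left(-3\right)\right) = - 5 \left(22 - 6\right) = \left(-5\right) 16 = -80$)
$\left(\frac{10 \left(-7\right)}{96} + W{\left(-3 \right)}\right)^{2} - Q{\left(143,-196 \right)} = \left(\frac{10 \left(-7\right)}{96} - 80\right)^{2} - 143 = \left(\left(-70\right) \frac{1}{96} - 80\right)^{2} - 143 = \left(- \frac{35}{48} - 80\right)^{2} - 143 = \left(- \frac{3875}{48}\right)^{2} - 143 = \frac{15015625}{2304} - 143 = \frac{14686153}{2304}$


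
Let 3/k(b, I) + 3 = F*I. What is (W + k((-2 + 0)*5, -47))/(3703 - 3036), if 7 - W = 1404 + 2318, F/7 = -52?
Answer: -63545072/11409035 ≈ -5.5697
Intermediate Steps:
F = -364 (F = 7*(-52) = -364)
W = -3715 (W = 7 - (1404 + 2318) = 7 - 1*3722 = 7 - 3722 = -3715)
k(b, I) = 3/(-3 - 364*I)
(W + k((-2 + 0)*5, -47))/(3703 - 3036) = (-3715 - 3/(3 + 364*(-47)))/(3703 - 3036) = (-3715 - 3/(3 - 17108))/667 = (-3715 - 3/(-17105))*(1/667) = (-3715 - 3*(-1/17105))*(1/667) = (-3715 + 3/17105)*(1/667) = -63545072/17105*1/667 = -63545072/11409035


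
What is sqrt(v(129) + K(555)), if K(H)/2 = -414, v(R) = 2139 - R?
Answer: sqrt(1182) ≈ 34.380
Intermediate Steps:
K(H) = -828 (K(H) = 2*(-414) = -828)
sqrt(v(129) + K(555)) = sqrt((2139 - 1*129) - 828) = sqrt((2139 - 129) - 828) = sqrt(2010 - 828) = sqrt(1182)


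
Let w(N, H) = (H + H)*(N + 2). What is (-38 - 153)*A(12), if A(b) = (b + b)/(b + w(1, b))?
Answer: -382/7 ≈ -54.571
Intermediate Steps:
w(N, H) = 2*H*(2 + N) (w(N, H) = (2*H)*(2 + N) = 2*H*(2 + N))
A(b) = 2/7 (A(b) = (b + b)/(b + 2*b*(2 + 1)) = (2*b)/(b + 2*b*3) = (2*b)/(b + 6*b) = (2*b)/((7*b)) = (2*b)*(1/(7*b)) = 2/7)
(-38 - 153)*A(12) = (-38 - 153)*(2/7) = -191*2/7 = -382/7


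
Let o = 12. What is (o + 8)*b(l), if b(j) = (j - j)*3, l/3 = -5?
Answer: 0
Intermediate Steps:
l = -15 (l = 3*(-5) = -15)
b(j) = 0 (b(j) = 0*3 = 0)
(o + 8)*b(l) = (12 + 8)*0 = 20*0 = 0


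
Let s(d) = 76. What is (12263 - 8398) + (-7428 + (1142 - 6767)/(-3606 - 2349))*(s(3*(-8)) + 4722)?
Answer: -14145565313/397 ≈ -3.5631e+7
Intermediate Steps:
(12263 - 8398) + (-7428 + (1142 - 6767)/(-3606 - 2349))*(s(3*(-8)) + 4722) = (12263 - 8398) + (-7428 + (1142 - 6767)/(-3606 - 2349))*(76 + 4722) = 3865 + (-7428 - 5625/(-5955))*4798 = 3865 + (-7428 - 5625*(-1/5955))*4798 = 3865 + (-7428 + 375/397)*4798 = 3865 - 2948541/397*4798 = 3865 - 14147099718/397 = -14145565313/397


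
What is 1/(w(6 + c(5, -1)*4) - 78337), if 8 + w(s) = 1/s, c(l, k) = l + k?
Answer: -22/1723589 ≈ -1.2764e-5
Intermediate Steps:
c(l, k) = k + l
w(s) = -8 + 1/s
1/(w(6 + c(5, -1)*4) - 78337) = 1/((-8 + 1/(6 + (-1 + 5)*4)) - 78337) = 1/((-8 + 1/(6 + 4*4)) - 78337) = 1/((-8 + 1/(6 + 16)) - 78337) = 1/((-8 + 1/22) - 78337) = 1/(-175/22 - 78337) = 1/(-1723589/22) = -22/1723589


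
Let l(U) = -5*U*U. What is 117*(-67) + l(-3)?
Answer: -7884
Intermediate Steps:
l(U) = -5*U**2
117*(-67) + l(-3) = 117*(-67) - 5*(-3)**2 = -7839 - 5*9 = -7839 - 45 = -7884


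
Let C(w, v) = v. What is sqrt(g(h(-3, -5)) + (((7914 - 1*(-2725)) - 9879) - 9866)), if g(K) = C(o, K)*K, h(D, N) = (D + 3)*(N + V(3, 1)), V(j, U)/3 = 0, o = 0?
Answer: I*sqrt(9106) ≈ 95.425*I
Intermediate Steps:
V(j, U) = 0 (V(j, U) = 3*0 = 0)
h(D, N) = N*(3 + D) (h(D, N) = (D + 3)*(N + 0) = (3 + D)*N = N*(3 + D))
g(K) = K**2 (g(K) = K*K = K**2)
sqrt(g(h(-3, -5)) + (((7914 - 1*(-2725)) - 9879) - 9866)) = sqrt((-5*(3 - 3))**2 + (((7914 - 1*(-2725)) - 9879) - 9866)) = sqrt((-5*0)**2 + (((7914 + 2725) - 9879) - 9866)) = sqrt(0**2 + ((10639 - 9879) - 9866)) = sqrt(0 + (760 - 9866)) = sqrt(0 - 9106) = sqrt(-9106) = I*sqrt(9106)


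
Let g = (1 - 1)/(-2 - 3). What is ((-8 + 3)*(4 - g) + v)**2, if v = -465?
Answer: 235225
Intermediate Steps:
g = 0 (g = 0/(-5) = 0*(-1/5) = 0)
((-8 + 3)*(4 - g) + v)**2 = ((-8 + 3)*(4 - 1*0) - 465)**2 = (-5*(4 + 0) - 465)**2 = (-5*4 - 465)**2 = (-20 - 465)**2 = (-485)**2 = 235225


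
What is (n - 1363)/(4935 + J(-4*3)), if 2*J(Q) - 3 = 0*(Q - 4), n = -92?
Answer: -970/3291 ≈ -0.29474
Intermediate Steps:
J(Q) = 3/2 (J(Q) = 3/2 + (0*(Q - 4))/2 = 3/2 + (0*(-4 + Q))/2 = 3/2 + (1/2)*0 = 3/2 + 0 = 3/2)
(n - 1363)/(4935 + J(-4*3)) = (-92 - 1363)/(4935 + 3/2) = -1455/9873/2 = -1455*2/9873 = -970/3291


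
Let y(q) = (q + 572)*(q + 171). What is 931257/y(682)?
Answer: 310419/356554 ≈ 0.87061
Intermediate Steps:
y(q) = (171 + q)*(572 + q) (y(q) = (572 + q)*(171 + q) = (171 + q)*(572 + q))
931257/y(682) = 931257/(97812 + 682² + 743*682) = 931257/(97812 + 465124 + 506726) = 931257/1069662 = 931257*(1/1069662) = 310419/356554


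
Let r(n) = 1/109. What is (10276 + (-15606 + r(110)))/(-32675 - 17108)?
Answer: 580969/5426347 ≈ 0.10706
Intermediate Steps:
r(n) = 1/109
(10276 + (-15606 + r(110)))/(-32675 - 17108) = (10276 + (-15606 + 1/109))/(-32675 - 17108) = (10276 - 1701053/109)/(-49783) = -580969/109*(-1/49783) = 580969/5426347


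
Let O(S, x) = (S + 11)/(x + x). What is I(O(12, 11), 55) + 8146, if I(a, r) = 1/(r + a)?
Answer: 10044040/1233 ≈ 8146.0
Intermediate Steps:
O(S, x) = (11 + S)/(2*x) (O(S, x) = (11 + S)/((2*x)) = (11 + S)*(1/(2*x)) = (11 + S)/(2*x))
I(a, r) = 1/(a + r)
I(O(12, 11), 55) + 8146 = 1/((1/2)*(11 + 12)/11 + 55) + 8146 = 1/((1/2)*(1/11)*23 + 55) + 8146 = 1/(23/22 + 55) + 8146 = 1/(1233/22) + 8146 = 22/1233 + 8146 = 10044040/1233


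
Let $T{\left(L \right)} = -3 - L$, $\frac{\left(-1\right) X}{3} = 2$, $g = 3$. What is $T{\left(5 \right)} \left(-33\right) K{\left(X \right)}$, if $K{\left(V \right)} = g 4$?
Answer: $3168$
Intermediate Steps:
$X = -6$ ($X = \left(-3\right) 2 = -6$)
$K{\left(V \right)} = 12$ ($K{\left(V \right)} = 3 \cdot 4 = 12$)
$T{\left(5 \right)} \left(-33\right) K{\left(X \right)} = \left(-3 - 5\right) \left(-33\right) 12 = \left(-8\right) \left(-33\right) 12 = 264 \cdot 12 = 3168$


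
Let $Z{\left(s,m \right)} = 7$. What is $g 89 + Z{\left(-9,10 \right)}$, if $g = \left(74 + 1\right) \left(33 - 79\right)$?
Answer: $-307043$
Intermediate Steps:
$g = -3450$ ($g = 75 \left(-46\right) = -3450$)
$g 89 + Z{\left(-9,10 \right)} = \left(-3450\right) 89 + 7 = -307050 + 7 = -307043$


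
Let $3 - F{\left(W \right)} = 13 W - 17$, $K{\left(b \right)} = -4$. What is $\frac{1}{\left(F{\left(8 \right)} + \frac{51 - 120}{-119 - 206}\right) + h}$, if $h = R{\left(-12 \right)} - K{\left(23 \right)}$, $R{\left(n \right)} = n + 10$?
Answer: $- \frac{325}{26581} \approx -0.012227$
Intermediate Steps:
$R{\left(n \right)} = 10 + n$
$h = 2$ ($h = \left(10 - 12\right) - -4 = -2 + 4 = 2$)
$F{\left(W \right)} = 20 - 13 W$ ($F{\left(W \right)} = 3 - \left(13 W - 17\right) = 3 - \left(-17 + 13 W\right) = 20 - 13 W$)
$\frac{1}{\left(F{\left(8 \right)} + \frac{51 - 120}{-119 - 206}\right) + h} = \frac{1}{\left(\left(20 - 104\right) + \frac{51 - 120}{-119 - 206}\right) + 2} = \frac{1}{\left(\left(20 - 104\right) - \frac{69}{-325}\right) + 2} = \frac{1}{\left(-84 - - \frac{69}{325}\right) + 2} = \frac{1}{\left(-84 + \frac{69}{325}\right) + 2} = \frac{1}{- \frac{27231}{325} + 2} = \frac{1}{- \frac{26581}{325}} = - \frac{325}{26581}$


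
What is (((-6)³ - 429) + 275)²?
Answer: 136900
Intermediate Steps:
(((-6)³ - 429) + 275)² = ((-216 - 429) + 275)² = (-645 + 275)² = (-370)² = 136900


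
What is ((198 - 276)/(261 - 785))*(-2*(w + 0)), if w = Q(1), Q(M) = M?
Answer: -39/131 ≈ -0.29771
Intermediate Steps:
w = 1
((198 - 276)/(261 - 785))*(-2*(w + 0)) = ((198 - 276)/(261 - 785))*(-2*(1 + 0)) = (-78/(-524))*(-2*1) = -78*(-1/524)*(-2) = (39/262)*(-2) = -39/131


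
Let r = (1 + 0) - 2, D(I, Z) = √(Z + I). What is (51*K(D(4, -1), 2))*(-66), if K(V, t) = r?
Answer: 3366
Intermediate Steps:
D(I, Z) = √(I + Z)
r = -1 (r = 1 - 2 = -1)
K(V, t) = -1
(51*K(D(4, -1), 2))*(-66) = (51*(-1))*(-66) = -51*(-66) = 3366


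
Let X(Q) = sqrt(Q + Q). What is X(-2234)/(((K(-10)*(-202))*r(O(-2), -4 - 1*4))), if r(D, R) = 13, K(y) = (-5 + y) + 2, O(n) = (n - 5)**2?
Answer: I*sqrt(1117)/17069 ≈ 0.001958*I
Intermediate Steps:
O(n) = (-5 + n)**2
K(y) = -3 + y
X(Q) = sqrt(2)*sqrt(Q) (X(Q) = sqrt(2*Q) = sqrt(2)*sqrt(Q))
X(-2234)/(((K(-10)*(-202))*r(O(-2), -4 - 1*4))) = (sqrt(2)*sqrt(-2234))/((((-3 - 10)*(-202))*13)) = (sqrt(2)*(I*sqrt(2234)))/((-13*(-202)*13)) = (2*I*sqrt(1117))/((2626*13)) = (2*I*sqrt(1117))/34138 = (2*I*sqrt(1117))*(1/34138) = I*sqrt(1117)/17069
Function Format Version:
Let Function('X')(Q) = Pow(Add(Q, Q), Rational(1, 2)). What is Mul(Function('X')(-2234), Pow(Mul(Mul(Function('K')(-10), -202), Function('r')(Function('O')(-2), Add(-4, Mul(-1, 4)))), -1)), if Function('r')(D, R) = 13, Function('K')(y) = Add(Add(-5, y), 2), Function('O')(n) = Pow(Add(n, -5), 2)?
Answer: Mul(Rational(1, 17069), I, Pow(1117, Rational(1, 2))) ≈ Mul(0.0019580, I)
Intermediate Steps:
Function('O')(n) = Pow(Add(-5, n), 2)
Function('K')(y) = Add(-3, y)
Function('X')(Q) = Mul(Pow(2, Rational(1, 2)), Pow(Q, Rational(1, 2))) (Function('X')(Q) = Pow(Mul(2, Q), Rational(1, 2)) = Mul(Pow(2, Rational(1, 2)), Pow(Q, Rational(1, 2))))
Mul(Function('X')(-2234), Pow(Mul(Mul(Function('K')(-10), -202), Function('r')(Function('O')(-2), Add(-4, Mul(-1, 4)))), -1)) = Mul(Mul(Pow(2, Rational(1, 2)), Pow(-2234, Rational(1, 2))), Pow(Mul(Mul(Add(-3, -10), -202), 13), -1)) = Mul(Mul(Pow(2, Rational(1, 2)), Mul(I, Pow(2234, Rational(1, 2)))), Pow(Mul(Mul(-13, -202), 13), -1)) = Mul(Mul(2, I, Pow(1117, Rational(1, 2))), Pow(Mul(2626, 13), -1)) = Mul(Mul(2, I, Pow(1117, Rational(1, 2))), Pow(34138, -1)) = Mul(Mul(2, I, Pow(1117, Rational(1, 2))), Rational(1, 34138)) = Mul(Rational(1, 17069), I, Pow(1117, Rational(1, 2)))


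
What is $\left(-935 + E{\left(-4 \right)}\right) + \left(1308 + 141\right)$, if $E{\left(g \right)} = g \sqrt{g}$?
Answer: $514 - 8 i \approx 514.0 - 8.0 i$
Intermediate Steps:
$E{\left(g \right)} = g^{\frac{3}{2}}$
$\left(-935 + E{\left(-4 \right)}\right) + \left(1308 + 141\right) = \left(-935 + \left(-4\right)^{\frac{3}{2}}\right) + \left(1308 + 141\right) = \left(-935 - 8 i\right) + 1449 = 514 - 8 i$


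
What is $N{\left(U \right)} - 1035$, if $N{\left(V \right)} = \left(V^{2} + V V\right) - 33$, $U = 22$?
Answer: $-100$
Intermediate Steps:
$N{\left(V \right)} = -33 + 2 V^{2}$ ($N{\left(V \right)} = \left(V^{2} + V^{2}\right) - 33 = 2 V^{2} - 33 = -33 + 2 V^{2}$)
$N{\left(U \right)} - 1035 = \left(-33 + 2 \cdot 22^{2}\right) - 1035 = \left(-33 + 2 \cdot 484\right) - 1035 = \left(-33 + 968\right) - 1035 = 935 - 1035 = -100$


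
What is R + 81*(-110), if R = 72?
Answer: -8838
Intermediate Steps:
R + 81*(-110) = 72 + 81*(-110) = 72 - 8910 = -8838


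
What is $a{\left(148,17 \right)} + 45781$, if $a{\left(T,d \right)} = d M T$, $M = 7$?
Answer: $63393$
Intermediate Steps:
$a{\left(T,d \right)} = 7 T d$ ($a{\left(T,d \right)} = d 7 T = 7 d T = 7 T d$)
$a{\left(148,17 \right)} + 45781 = 7 \cdot 148 \cdot 17 + 45781 = 17612 + 45781 = 63393$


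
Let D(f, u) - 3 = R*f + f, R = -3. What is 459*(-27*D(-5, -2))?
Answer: -161109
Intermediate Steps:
D(f, u) = 3 - 2*f (D(f, u) = 3 + (-3*f + f) = 3 - 2*f)
459*(-27*D(-5, -2)) = 459*(-27*(3 - 2*(-5))) = 459*(-27*(3 + 10)) = 459*(-27*13) = 459*(-351) = -161109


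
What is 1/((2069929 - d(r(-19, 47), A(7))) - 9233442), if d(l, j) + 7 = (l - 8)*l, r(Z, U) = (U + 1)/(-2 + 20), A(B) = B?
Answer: -9/64471426 ≈ -1.3960e-7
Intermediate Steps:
r(Z, U) = 1/18 + U/18 (r(Z, U) = (1 + U)/18 = (1 + U)*(1/18) = 1/18 + U/18)
d(l, j) = -7 + l*(-8 + l) (d(l, j) = -7 + (l - 8)*l = -7 + (-8 + l)*l = -7 + l*(-8 + l))
1/((2069929 - d(r(-19, 47), A(7))) - 9233442) = 1/((2069929 - (-7 + (1/18 + (1/18)*47)² - 8*(1/18 + (1/18)*47))) - 9233442) = 1/((2069929 - (-7 + (1/18 + 47/18)² - 8*(1/18 + 47/18))) - 9233442) = 1/((2069929 - (-7 + (8/3)² - 8*8/3)) - 9233442) = 1/((2069929 - (-7 + 64/9 - 64/3)) - 9233442) = 1/((2069929 - 1*(-191/9)) - 9233442) = 1/((2069929 + 191/9) - 9233442) = 1/(18629552/9 - 9233442) = 1/(-64471426/9) = -9/64471426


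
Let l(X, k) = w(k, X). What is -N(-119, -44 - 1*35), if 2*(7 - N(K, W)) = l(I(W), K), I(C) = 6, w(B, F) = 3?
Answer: -11/2 ≈ -5.5000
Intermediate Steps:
l(X, k) = 3
N(K, W) = 11/2 (N(K, W) = 7 - 1/2*3 = 7 - 3/2 = 11/2)
-N(-119, -44 - 1*35) = -1*11/2 = -11/2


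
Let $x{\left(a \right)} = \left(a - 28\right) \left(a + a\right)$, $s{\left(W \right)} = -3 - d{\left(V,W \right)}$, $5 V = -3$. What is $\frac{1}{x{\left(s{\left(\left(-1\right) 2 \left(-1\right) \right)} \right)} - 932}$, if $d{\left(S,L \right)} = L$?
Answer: $- \frac{1}{602} \approx -0.0016611$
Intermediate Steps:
$V = - \frac{3}{5}$ ($V = \frac{1}{5} \left(-3\right) = - \frac{3}{5} \approx -0.6$)
$s{\left(W \right)} = -3 - W$
$x{\left(a \right)} = 2 a \left(-28 + a\right)$ ($x{\left(a \right)} = \left(-28 + a\right) 2 a = 2 a \left(-28 + a\right)$)
$\frac{1}{x{\left(s{\left(\left(-1\right) 2 \left(-1\right) \right)} \right)} - 932} = \frac{1}{2 \left(-3 - \left(-1\right) 2 \left(-1\right)\right) \left(-28 - \left(3 + \left(-1\right) 2 \left(-1\right)\right)\right) - 932} = \frac{1}{2 \left(-3 - \left(-2\right) \left(-1\right)\right) \left(-28 - \left(3 - -2\right)\right) - 932} = \frac{1}{2 \left(-3 - 2\right) \left(-28 - 5\right) - 932} = \frac{1}{2 \left(-5\right) \left(-28 - 5\right) - 932} = \frac{1}{2 \left(-5\right) \left(-33\right) - 932} = \frac{1}{330 - 932} = \frac{1}{-602} = - \frac{1}{602}$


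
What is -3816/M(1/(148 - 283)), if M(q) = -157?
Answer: 3816/157 ≈ 24.306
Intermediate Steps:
-3816/M(1/(148 - 283)) = -3816/(-157) = -3816*(-1/157) = 3816/157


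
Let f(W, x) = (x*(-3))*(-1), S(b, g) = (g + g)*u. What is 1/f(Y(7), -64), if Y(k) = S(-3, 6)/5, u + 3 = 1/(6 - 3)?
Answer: -1/192 ≈ -0.0052083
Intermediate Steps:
u = -8/3 (u = -3 + 1/(6 - 3) = -3 + 1/3 = -3 + ⅓ = -8/3 ≈ -2.6667)
S(b, g) = -16*g/3 (S(b, g) = (g + g)*(-8/3) = (2*g)*(-8/3) = -16*g/3)
Y(k) = -32/5 (Y(k) = -16/3*6/5 = -32*⅕ = -32/5)
f(W, x) = 3*x (f(W, x) = -3*x*(-1) = 3*x)
1/f(Y(7), -64) = 1/(3*(-64)) = 1/(-192) = -1/192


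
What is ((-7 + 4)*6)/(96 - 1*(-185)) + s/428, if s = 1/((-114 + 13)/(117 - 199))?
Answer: -377531/6073534 ≈ -0.062160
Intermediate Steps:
s = 82/101 (s = 1/(-101/(-82)) = 1/(-101*(-1/82)) = 1/(101/82) = 82/101 ≈ 0.81188)
((-7 + 4)*6)/(96 - 1*(-185)) + s/428 = ((-7 + 4)*6)/(96 - 1*(-185)) + (82/101)/428 = (-3*6)/(96 + 185) + (82/101)*(1/428) = -18/281 + 41/21614 = -377531/6073534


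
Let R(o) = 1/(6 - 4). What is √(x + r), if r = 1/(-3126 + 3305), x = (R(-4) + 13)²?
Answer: √23358605/358 ≈ 13.500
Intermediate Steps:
R(o) = ½ (R(o) = 1/2 = ½)
x = 729/4 (x = (½ + 13)² = (27/2)² = 729/4 ≈ 182.25)
r = 1/179 ≈ 0.0055866
√(x + r) = √(729/4 + 1/179) = √(130495/716) = √23358605/358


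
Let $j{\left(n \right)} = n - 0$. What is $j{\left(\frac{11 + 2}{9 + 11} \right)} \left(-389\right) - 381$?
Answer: $- \frac{12677}{20} \approx -633.85$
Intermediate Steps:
$j{\left(n \right)} = n$ ($j{\left(n \right)} = n + 0 = n$)
$j{\left(\frac{11 + 2}{9 + 11} \right)} \left(-389\right) - 381 = \frac{11 + 2}{9 + 11} \left(-389\right) - 381 = \frac{13}{20} \left(-389\right) - 381 = - \frac{5057}{20} - 381 = - \frac{12677}{20}$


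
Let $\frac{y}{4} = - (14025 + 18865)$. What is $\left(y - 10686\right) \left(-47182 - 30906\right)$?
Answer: $11107705648$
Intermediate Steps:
$y = -131560$ ($y = 4 \left(- (14025 + 18865)\right) = 4 \left(\left(-1\right) 32890\right) = 4 \left(-32890\right) = -131560$)
$\left(y - 10686\right) \left(-47182 - 30906\right) = \left(-131560 - 10686\right) \left(-47182 - 30906\right) = \left(-142246\right) \left(-78088\right) = 11107705648$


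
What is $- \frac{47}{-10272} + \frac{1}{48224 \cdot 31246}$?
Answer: $\frac{2213123255}{483685080384} \approx 0.0045755$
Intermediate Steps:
$- \frac{47}{-10272} + \frac{1}{48224 \cdot 31246} = \left(-47\right) \left(- \frac{1}{10272}\right) + \frac{1}{48224} \cdot \frac{1}{31246} = \frac{47}{10272} + \frac{1}{1506807104} = \frac{2213123255}{483685080384}$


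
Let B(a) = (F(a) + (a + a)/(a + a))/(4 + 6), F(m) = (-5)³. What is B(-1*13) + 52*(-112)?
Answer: -29182/5 ≈ -5836.4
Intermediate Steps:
F(m) = -125
B(a) = -62/5 (B(a) = (-125 + (a + a)/(a + a))/(4 + 6) = (-125 + (2*a)/((2*a)))/10 = (-125 + (2*a)*(1/(2*a)))*(⅒) = (-125 + 1)*(⅒) = -124*⅒ = -62/5)
B(-1*13) + 52*(-112) = -62/5 + 52*(-112) = -62/5 - 5824 = -29182/5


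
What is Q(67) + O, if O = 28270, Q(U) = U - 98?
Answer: 28239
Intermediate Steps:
Q(U) = -98 + U
Q(67) + O = (-98 + 67) + 28270 = -31 + 28270 = 28239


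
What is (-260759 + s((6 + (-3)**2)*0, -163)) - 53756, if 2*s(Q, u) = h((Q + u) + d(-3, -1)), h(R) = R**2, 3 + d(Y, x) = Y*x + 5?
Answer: -302033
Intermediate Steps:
d(Y, x) = 2 + Y*x (d(Y, x) = -3 + (Y*x + 5) = -3 + (5 + Y*x) = 2 + Y*x)
s(Q, u) = (5 + Q + u)**2/2 (s(Q, u) = ((Q + u) + (2 - 3*(-1)))**2/2 = ((Q + u) + (2 + 3))**2/2 = ((Q + u) + 5)**2/2 = (5 + Q + u)**2/2)
(-260759 + s((6 + (-3)**2)*0, -163)) - 53756 = (-260759 + (5 + (6 + (-3)**2)*0 - 163)**2/2) - 53756 = (-260759 + (5 + (6 + 9)*0 - 163)**2/2) - 53756 = (-260759 + (5 + 15*0 - 163)**2/2) - 53756 = (-260759 + (5 + 0 - 163)**2/2) - 53756 = (-260759 + (1/2)*(-158)**2) - 53756 = (-260759 + (1/2)*24964) - 53756 = (-260759 + 12482) - 53756 = -248277 - 53756 = -302033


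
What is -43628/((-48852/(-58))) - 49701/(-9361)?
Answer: -231079411/4970691 ≈ -46.488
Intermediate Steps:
-43628/((-48852/(-58))) - 49701/(-9361) = -43628/((-48852*(-1/58))) - 49701*(-1/9361) = -43628/24426/29 + 49701/9361 = -43628*29/24426 + 49701/9361 = -632606/12213 + 49701/9361 = -231079411/4970691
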